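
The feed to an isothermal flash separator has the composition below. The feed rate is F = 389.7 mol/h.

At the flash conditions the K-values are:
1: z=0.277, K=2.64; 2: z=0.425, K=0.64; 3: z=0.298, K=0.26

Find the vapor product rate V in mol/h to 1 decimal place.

V = 35.8 mol/h

Rachford–Rice: g(ψ) = Σ zᵢ(Kᵢ−1)/(1+ψ(Kᵢ−1)) = 0.
g(0) = ΣzᵢKᵢ − 1 = 0.081 and g(1) = 1 − Σzᵢ/Kᵢ = -0.915, so a root lies in (0, 1).
Newton–Raphson from ψ = 0.64:
  ψ = 0.640: g = -0.3961, g' = -0.859 → ψ = 0.179
  ψ = 0.179: g = -0.0666, g' = -0.725 → ψ = 0.087
  ψ = 0.087: g = 0.0037, g' = -0.815 → ψ = 0.092
Converged at ψ = 0.092.
Then V = ψ·F = 0.0918·389.7 = 35.8 mol/h and L = F − V = 353.9 mol/h.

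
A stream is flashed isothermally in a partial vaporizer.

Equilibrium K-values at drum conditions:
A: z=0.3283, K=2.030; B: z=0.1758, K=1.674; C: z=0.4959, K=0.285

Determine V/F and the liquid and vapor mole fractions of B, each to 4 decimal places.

Material balance + equilibrium reduce to Σ zᵢ(Kᵢ−1)/(1+V/F(Kᵢ−1)) = 0.
Check two-phase: ΣzᵢKᵢ = 1.1021 > 1 and Σzᵢ/Kᵢ = 2.0067 > 1, so g(0) = 0.1021 > 0 and g(1) = -1.0067 < 0.
Iterate (Newton) starting at V/F = 0.5:
  V/F = 0.5000: g = -0.24003, g' = -0.8106 → V/F = 0.2039
  V/F = 0.2039: g = -0.03143, g' = -0.6470 → V/F = 0.1553
  V/F = 0.1553: g = -0.00007, g' = -0.6451 → V/F = 0.1552
Converged at V/F = 0.1552.
Compositions from xᵢ = zᵢ/(1+V/F(Kᵢ−1)), yᵢ = Kᵢxᵢ:
  A: x = 0.2831, y = 0.5746
  B: x = 0.1592, y = 0.2664
  C: x = 0.5578, y = 0.1590

V/F = 0.1552, x_B = 0.1592, y_B = 0.2664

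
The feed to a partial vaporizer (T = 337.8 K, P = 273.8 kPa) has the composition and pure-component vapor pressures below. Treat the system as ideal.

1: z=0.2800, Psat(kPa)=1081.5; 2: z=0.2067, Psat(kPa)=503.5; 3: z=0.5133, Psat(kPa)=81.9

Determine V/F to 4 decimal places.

Raoult's law: Kᵢ = Pᵢˢᵃᵗ/P = Pᵢˢᵃᵗ/273.8.
  K_1 = 1081.5/273.8 = 3.949963, K_2 = 503.5/273.8 = 1.838934, K_3 = 81.9/273.8 = 0.299123
Rachford–Rice: g(V/F) = Σ zᵢ(Kᵢ−1)/(1+V/F(Kᵢ−1)) = 0.
Check two-phase: ΣzᵢKᵢ = 1.6396 > 1 and Σzᵢ/Kᵢ = 1.8993 > 1, so g(0) = 0.6396 > 0 and g(1) = -0.8993 < 0.
Newton–Raphson from V/F = 0.36:
  V/F = 0.3600: g = 0.05260, g' = -1.1099 → V/F = 0.4074
  V/F = 0.4074: g = 0.00085, g' = -1.0774 → V/F = 0.4082
Converged at V/F = 0.4082.

V/F = 0.4082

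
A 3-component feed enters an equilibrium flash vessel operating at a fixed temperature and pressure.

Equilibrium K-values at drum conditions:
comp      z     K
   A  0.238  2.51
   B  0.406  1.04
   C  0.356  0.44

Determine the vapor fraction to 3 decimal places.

Material balance + equilibrium reduce to Σ zᵢ(Kᵢ−1)/(1+ψ(Kᵢ−1)) = 0.
Feasibility: ΣzᵢKᵢ = 1.176, Σzᵢ/Kᵢ = 1.294 — both > 1, two phases present.
Newton iteration, ψ⁰ = 0.47:
  ψ = 0.470: g = -0.0444, g' = -0.392 → ψ = 0.357
  ψ = 0.357: g = 0.0005, g' = -0.404 → ψ = 0.358
Converged at ψ = 0.358.

ψ = 0.358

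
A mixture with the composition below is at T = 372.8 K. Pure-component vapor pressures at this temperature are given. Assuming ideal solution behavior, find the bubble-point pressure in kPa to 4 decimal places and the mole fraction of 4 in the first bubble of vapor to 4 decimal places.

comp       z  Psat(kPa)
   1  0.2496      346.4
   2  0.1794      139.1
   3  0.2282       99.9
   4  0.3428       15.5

Pbub = 139.5266 kPa, y_4 = 0.0381

At the bubble point ψ → 0, so ΣzᵢKᵢ = 1 with Kᵢ = Pᵢˢᵃᵗ/P ⇒ P = ΣzᵢPᵢˢᵃᵗ.
P = 0.2496·346.4 + 0.1794·139.1 + 0.2282·99.9 + 0.3428·15.5 = 139.5266 kPa
yᵢ = zᵢPᵢˢᵃᵗ/P ⇒ y_4 = 0.3428·15.5/139.5266 = 0.0381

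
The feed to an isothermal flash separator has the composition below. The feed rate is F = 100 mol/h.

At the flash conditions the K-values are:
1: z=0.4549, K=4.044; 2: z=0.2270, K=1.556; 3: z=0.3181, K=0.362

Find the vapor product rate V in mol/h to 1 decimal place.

Let β = V/F and solve Σ zᵢ(Kᵢ−1)/(1+β(Kᵢ−1)) = 0.
Feasibility: ΣzᵢKᵢ = 2.3080, Σzᵢ/Kᵢ = 1.1371 — both > 1, two phases present.
Iterate (Newton) starting at β = 0.53:
  β = 0.5300: g = 0.32072, g' = -0.9546 → β = 0.8660
  β = 0.8660: g = 0.01253, g' = -0.9973 → β = 0.8785
  β = 0.8785: g = -0.00010, g' = -1.0142 → β = 0.8784
Converged at β = 0.8784.
Then V = β·F = 0.8784·100 = 87.8 mol/h and L = F − V = 12.2 mol/h.

V = 87.8 mol/h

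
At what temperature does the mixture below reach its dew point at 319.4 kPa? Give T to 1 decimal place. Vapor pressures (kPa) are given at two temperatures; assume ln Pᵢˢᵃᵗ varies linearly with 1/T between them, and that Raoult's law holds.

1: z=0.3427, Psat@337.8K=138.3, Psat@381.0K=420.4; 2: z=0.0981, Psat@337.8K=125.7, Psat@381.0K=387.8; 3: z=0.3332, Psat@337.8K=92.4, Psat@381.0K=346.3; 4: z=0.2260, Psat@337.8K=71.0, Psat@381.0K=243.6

T = 378.7 K

Dew-point temperature: Σzᵢ·P/Pᵢˢᵃᵗ(T) = 1. Interpolate ln Pᵢˢᵃᵗ = aᵢ + bᵢ/T.
  T = 337.8 K: ΣzᵢP/Pᵢˢᵃᵗ = 3.2092
  T = 381.0 K: ΣzᵢP/Pᵢˢᵃᵗ = 0.9448
  T = 359.4 K: ΣzᵢP/Pᵢˢᵃᵗ = 1.6769
  T = 370.2 K: ΣzᵢP/Pᵢˢᵃᵗ = 1.2480
  T = 375.6 K: ΣzᵢP/Pᵢˢᵃᵗ = 1.0836
  T = 378.3 K: ΣzᵢP/Pᵢˢᵃᵗ = 1.0113
  T = 379.6 K: ΣzᵢP/Pᵢˢᵃᵗ = 0.9786
Interpolating between 378.3 K and 379.6 K gives T ≈ 378.7 K.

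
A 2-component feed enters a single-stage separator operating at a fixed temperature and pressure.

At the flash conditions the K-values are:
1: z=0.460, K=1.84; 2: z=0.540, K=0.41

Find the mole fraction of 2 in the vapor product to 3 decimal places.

y_2 = 0.241

Rachford–Rice: g(ψ) = Σ zᵢ(Kᵢ−1)/(1+ψ(Kᵢ−1)) = 0.
Feasibility: ΣzᵢKᵢ = 1.068, Σzᵢ/Kᵢ = 1.567 — both > 1, two phases present.
Binary case is linear: z₁(K₁−1)(1+ψ(K₂−1)) + z₂(K₂−1)(1+ψ(K₁−1)) = 0
⇒ ψ = [z₁(K₁−1)+z₂(K₂−1)] / [−(K₁−1)(K₂−1)] = 0.0678/0.4956 = 0.137
Compositions from xᵢ = zᵢ/(1+ψ(Kᵢ−1)), yᵢ = Kᵢxᵢ:
  1: x = 0.413, y = 0.759
  2: x = 0.587, y = 0.241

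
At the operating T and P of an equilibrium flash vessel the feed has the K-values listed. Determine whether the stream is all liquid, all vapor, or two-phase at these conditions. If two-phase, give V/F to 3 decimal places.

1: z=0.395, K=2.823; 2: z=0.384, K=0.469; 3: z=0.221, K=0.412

two-phase, V/F = 0.383

ΣzᵢKᵢ = 1.386; Σzᵢ/Kᵢ = 1.495.
Both exceed 1, so a two-phase solution exists.
Rachford–Rice: g(ψ) = Σ zᵢ(Kᵢ−1)/(1+ψ(Kᵢ−1)) = 0.
Iterate (Newton) starting at ψ = 0.47:
  ψ = 0.470: g = -0.0635, g' = -0.719 → ψ = 0.382
  ψ = 0.382: g = 0.0013, g' = -0.754 → ψ = 0.383
Converged at ψ = 0.383.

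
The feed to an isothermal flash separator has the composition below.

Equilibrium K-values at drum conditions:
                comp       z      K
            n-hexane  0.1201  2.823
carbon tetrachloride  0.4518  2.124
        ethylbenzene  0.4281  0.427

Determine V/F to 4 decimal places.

V/F = 0.6544

Rachford–Rice: g(V/F) = Σ zᵢ(Kᵢ−1)/(1+V/F(Kᵢ−1)) = 0.
Check two-phase: ΣzᵢKᵢ = 1.4815 > 1 and Σzᵢ/Kᵢ = 1.2578 > 1, so g(0) = 0.4815 > 0 and g(1) = -0.2578 < 0.
Newton iteration, V/F⁰ = 0.5:
  V/F = 0.5000: g = 0.09585, g' = -0.6193 → V/F = 0.6548
  V/F = 0.6548: g = -0.00026, g' = -0.6324 → V/F = 0.6544
Converged at V/F = 0.6544.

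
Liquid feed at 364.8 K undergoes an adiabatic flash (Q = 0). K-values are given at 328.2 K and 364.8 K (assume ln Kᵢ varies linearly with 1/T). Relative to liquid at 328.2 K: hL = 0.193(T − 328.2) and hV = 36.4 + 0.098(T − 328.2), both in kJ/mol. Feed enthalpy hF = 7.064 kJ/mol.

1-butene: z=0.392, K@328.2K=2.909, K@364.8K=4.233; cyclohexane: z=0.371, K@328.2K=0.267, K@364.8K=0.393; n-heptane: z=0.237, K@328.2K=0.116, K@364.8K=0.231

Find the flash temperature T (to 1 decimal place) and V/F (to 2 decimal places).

Adiabatic flash: solve Rachford–Rice at each trial T, then check hF = ψ·hV(T) + (1−ψ)·hL(T).
  T = 328.2 K: K = (2.909, 0.267, 0.116), RR gives ψ = 0.176, H_out = 6.401 kJ/mol
  T = 364.8 K: K = (4.233, 0.393, 0.231), RR gives ψ = 0.394, H_out = 20.033 kJ/mol
  T = 346.5 K: K = (3.544, 0.327, 0.167), RR gives ψ = 0.292, H_out = 13.668 kJ/mol
  T = 337.4 K: K = (3.221, 0.297, 0.140), RR gives ψ = 0.238, H_out = 10.226 kJ/mol
  T = 332.8 K: K = (3.063, 0.282, 0.128), RR gives ψ = 0.208, H_out = 8.367 kJ/mol
  T = 330.5 K: K = (2.986, 0.274, 0.122), RR gives ψ = 0.192, H_out = 7.399 kJ/mol
Linear interpolation between T = 328.2 (H_out = 6.401) and T = 330.5 (H_out = 7.399) on hF = 7.064 gives T ≈ 329.7 K, at which ψ = 0.19.

T = 329.7 K, V/F = 0.19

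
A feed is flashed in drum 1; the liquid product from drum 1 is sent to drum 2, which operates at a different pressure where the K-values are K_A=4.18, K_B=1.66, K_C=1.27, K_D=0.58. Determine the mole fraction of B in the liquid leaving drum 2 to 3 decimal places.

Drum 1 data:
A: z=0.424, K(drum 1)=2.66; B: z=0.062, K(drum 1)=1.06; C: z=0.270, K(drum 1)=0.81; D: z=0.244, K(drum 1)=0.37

x_B (drum 2) = 0.039

Drum 1:
Let ψ₁ = V/F and solve Σ zᵢ(Kᵢ−1)/(1+ψ₁(Kᵢ−1)) = 0.
Feasibility: ΣzᵢKᵢ = 1.503, Σzᵢ/Kᵢ = 1.211 — both > 1, two phases present.
Newton–Raphson from ψ₁ = 0.5:
  ψ₁ = 0.500: g = 0.1071, g' = -0.567 → ψ₁ = 0.689
  ψ₁ = 0.689: g = 0.0014, g' = -0.570 → ψ₁ = 0.691
Converged at ψ₁ = 0.691.
Drum-1 compositions:
  A: x = 0.197, y = 0.525
  B: x = 0.060, y = 0.063
  C: x = 0.311, y = 0.252
  D: x = 0.432, y = 0.160
Drum-2 feed = drum-1 liquid: z₂ = (0.1975, 0.0595, 0.3108, 0.4322).
Drum 2:
Newton–Raphson from ψ₂ = 0.34:
  ψ₂ = 0.340: g = 0.1989, g' = -0.601 → ψ₂ = 0.671
  ψ₂ = 0.671: g = 0.0459, g' = -0.380 → ψ₂ = 0.792
  ψ₂ = 0.792: g = 0.0015, g' = -0.359 → ψ₂ = 0.796
Converged at ψ₂ = 0.796.
  A: x = 0.056, y = 0.234
  B: x = 0.039, y = 0.065
  C: x = 0.256, y = 0.325
  D: x = 0.649, y = 0.377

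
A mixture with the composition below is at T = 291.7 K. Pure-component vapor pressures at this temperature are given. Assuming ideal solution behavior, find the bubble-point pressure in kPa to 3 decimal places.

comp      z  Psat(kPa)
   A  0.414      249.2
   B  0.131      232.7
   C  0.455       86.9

Pbub = 173.192 kPa

At the bubble point ψ → 0, so ΣzᵢKᵢ = 1 with Kᵢ = Pᵢˢᵃᵗ/P ⇒ P = ΣzᵢPᵢˢᵃᵗ.
P = 0.414·249.2 + 0.131·232.7 + 0.455·86.9 = 173.192 kPa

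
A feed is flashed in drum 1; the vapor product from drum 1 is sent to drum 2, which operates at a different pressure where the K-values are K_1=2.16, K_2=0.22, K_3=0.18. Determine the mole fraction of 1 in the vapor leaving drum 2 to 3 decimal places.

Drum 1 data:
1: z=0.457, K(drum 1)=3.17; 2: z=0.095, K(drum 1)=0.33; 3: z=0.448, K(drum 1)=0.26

y_1 (drum 2) = 0.890

Drum 1:
Material balance + equilibrium reduce to Σ zᵢ(Kᵢ−1)/(1+ψ₁(Kᵢ−1)) = 0.
Check two-phase: ΣzᵢKᵢ = 1.597 > 1 and Σzᵢ/Kᵢ = 2.155 > 1, so g(0) = 0.597 > 0 and g(1) = -1.155 < 0.
Iterate (Newton) starting at ψ₁ = 0.54:
  ψ₁ = 0.540: g = -0.1953, g' = -1.241 → ψ₁ = 0.383
  ψ₁ = 0.383: g = -0.0063, g' = -1.197 → ψ₁ = 0.377
Converged at ψ₁ = 0.377.
Drum-1 compositions:
  1: x = 0.251, y = 0.796
  2: x = 0.127, y = 0.042
  3: x = 0.622, y = 0.162
Drum-2 feed = drum-1 vapor: z₂ = (0.7964, 0.0420, 0.1616).
Drum 2:
Rachford–Rice: g(ψ₂) = Σ zᵢ(Kᵢ−1)/(1+ψ₂(Kᵢ−1)) = 0.
Check two-phase: ΣzᵢKᵢ = 1.759 > 1 and Σzᵢ/Kᵢ = 1.457 > 1, so g(0) = 0.759 > 0 and g(1) = -0.457 < 0.
Newton–Raphson from ψ₂ = 0.5:
  ψ₂ = 0.500: g = 0.3064, g' = -0.810 → ψ₂ = 0.878
  ψ₂ = 0.878: g = -0.1199, g' = -1.908 → ψ₂ = 0.815
  ψ₂ = 0.815: g = -0.0151, g' = -1.466 → ψ₂ = 0.805
Converged at ψ₂ = 0.805.
  1: x = 0.412, y = 0.890
  2: x = 0.113, y = 0.025
  3: x = 0.475, y = 0.086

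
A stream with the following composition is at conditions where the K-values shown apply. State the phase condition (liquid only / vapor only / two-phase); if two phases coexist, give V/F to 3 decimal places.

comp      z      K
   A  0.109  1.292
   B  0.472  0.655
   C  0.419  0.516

liquid only

ΣzᵢKᵢ = 0.666; Σzᵢ/Kᵢ = 1.617.
Since ΣzᵢKᵢ < 1 the mixture is below its bubble point — single liquid phase.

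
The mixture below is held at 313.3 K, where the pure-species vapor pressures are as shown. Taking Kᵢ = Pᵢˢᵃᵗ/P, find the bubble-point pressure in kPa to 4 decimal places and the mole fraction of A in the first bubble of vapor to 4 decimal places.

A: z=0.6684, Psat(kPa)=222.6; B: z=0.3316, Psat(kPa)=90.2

Pbub = 178.6962 kPa, y_A = 0.8326

At the bubble point ψ → 0, so ΣzᵢKᵢ = 1 with Kᵢ = Pᵢˢᵃᵗ/P ⇒ P = ΣzᵢPᵢˢᵃᵗ.
P = 0.6684·222.6 + 0.3316·90.2 = 178.6962 kPa
yᵢ = zᵢPᵢˢᵃᵗ/P ⇒ y_A = 0.6684·222.6/178.6962 = 0.8326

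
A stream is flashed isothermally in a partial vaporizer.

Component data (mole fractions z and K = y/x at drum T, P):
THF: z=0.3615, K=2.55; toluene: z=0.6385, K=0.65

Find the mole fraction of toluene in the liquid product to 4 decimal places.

x_toluene = 0.8158

Binary case is linear: z₁(K₁−1)(1+ψ(K₂−1)) + z₂(K₂−1)(1+ψ(K₁−1)) = 0
⇒ ψ = [z₁(K₁−1)+z₂(K₂−1)] / [−(K₁−1)(K₂−1)] = 0.33685/0.54250 = 0.6209
Compositions from xᵢ = zᵢ/(1+ψ(Kᵢ−1)), yᵢ = Kᵢxᵢ:
  THF: x = 0.1842, y = 0.4697
  toluene: x = 0.8158, y = 0.5303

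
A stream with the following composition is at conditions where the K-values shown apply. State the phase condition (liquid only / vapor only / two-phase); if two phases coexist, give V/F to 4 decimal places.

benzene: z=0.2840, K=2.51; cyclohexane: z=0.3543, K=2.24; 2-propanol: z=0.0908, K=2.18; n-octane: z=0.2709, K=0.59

vapor only

ΣzᵢKᵢ = 1.8642; Σzᵢ/Kᵢ = 0.7721.
Since Σzᵢ/Kᵢ < 1 the mixture is above its dew point — single vapor phase.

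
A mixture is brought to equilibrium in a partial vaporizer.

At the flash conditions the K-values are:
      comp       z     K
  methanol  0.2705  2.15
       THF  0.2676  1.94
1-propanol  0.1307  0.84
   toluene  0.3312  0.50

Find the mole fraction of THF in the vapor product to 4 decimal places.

Let ψ = V/F and solve Σ zᵢ(Kᵢ−1)/(1+ψ(Kᵢ−1)) = 0.
Feasibility: ΣzᵢKᵢ = 1.3761, Σzᵢ/Kᵢ = 1.0817 — both > 1, two phases present.
Iterate (Newton) starting at ψ = 0.69:
  ψ = 0.6900: g = 0.04969, g' = -0.3954 → ψ = 0.8157
  ψ = 0.8157: g = -0.00081, g' = -0.4116 → ψ = 0.8137
Converged at ψ = 0.8137.
Compositions from xᵢ = zᵢ/(1+ψ(Kᵢ−1)), yᵢ = Kᵢxᵢ:
  methanol: x = 0.1397, y = 0.3004
  THF: x = 0.1516, y = 0.2942
  1-propanol: x = 0.1503, y = 0.1262
  toluene: x = 0.5584, y = 0.2792

y_THF = 0.2942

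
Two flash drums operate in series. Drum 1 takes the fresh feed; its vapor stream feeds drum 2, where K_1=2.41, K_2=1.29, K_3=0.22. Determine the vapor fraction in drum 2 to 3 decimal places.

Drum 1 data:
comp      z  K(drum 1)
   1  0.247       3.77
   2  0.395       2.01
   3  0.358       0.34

V/F (drum 2) = 0.605

Drum 1:
Rachford–Rice: g(ψ₁) = Σ zᵢ(Kᵢ−1)/(1+ψ₁(Kᵢ−1)) = 0.
Feasibility: ΣzᵢKᵢ = 1.847, Σzᵢ/Kᵢ = 1.315 — both > 1, two phases present.
Iterate (Newton) starting at ψ₁ = 0.5:
  ψ₁ = 0.500: g = 0.1993, g' = -0.858 → ψ₁ = 0.732
  ψ₁ = 0.732: g = -0.0019, g' = -0.924 → ψ₁ = 0.730
Converged at ψ₁ = 0.730.
Drum-1 compositions:
  1: x = 0.082, y = 0.308
  2: x = 0.227, y = 0.457
  3: x = 0.691, y = 0.235
Drum-2 feed = drum-1 vapor: z₂ = (0.3081, 0.4570, 0.2349).
Drum 2:
Newton–Raphson from ψ₂ = 0.5:
  ψ₂ = 0.500: g = 0.0702, g' = -0.624 → ψ₂ = 0.612
  ψ₂ = 0.612: g = -0.0051, g' = -0.728 → ψ₂ = 0.605
Converged at ψ₂ = 0.605.
  1: x = 0.166, y = 0.401
  2: x = 0.389, y = 0.501
  3: x = 0.445, y = 0.098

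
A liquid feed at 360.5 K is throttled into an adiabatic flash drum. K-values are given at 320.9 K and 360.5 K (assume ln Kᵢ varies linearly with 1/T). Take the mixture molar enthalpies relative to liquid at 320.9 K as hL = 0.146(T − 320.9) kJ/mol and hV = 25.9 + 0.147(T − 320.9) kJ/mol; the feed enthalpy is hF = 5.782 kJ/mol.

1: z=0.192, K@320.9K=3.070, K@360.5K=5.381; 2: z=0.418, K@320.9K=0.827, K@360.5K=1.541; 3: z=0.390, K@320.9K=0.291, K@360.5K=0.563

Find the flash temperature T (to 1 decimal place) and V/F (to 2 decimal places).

T = 328.1 K, V/F = 0.18

Adiabatic flash: solve Rachford–Rice at each trial T, then check hF = ψ·hV(T) + (1−ψ)·hL(T).
  T = 320.9 K: K = (3.070, 0.827, 0.291), RR gives ψ = 0.051, H_out = 1.311 kJ/mol
  T = 360.5 K: K = (5.381, 1.541, 0.563), RR gives ψ = 1.000, H_out = 31.721 kJ/mol
  T = 340.7 K: K = (4.131, 1.149, 0.413), RR gives ψ = 0.444, H_out = 14.408 kJ/mol
  T = 330.8 K: K = (3.577, 0.980, 0.348), RR gives ψ = 0.234, H_out = 7.519 kJ/mol
  T = 325.9 K: K = (3.320, 0.902, 0.319), RR gives ψ = 0.142, H_out = 4.396 kJ/mol
  T = 328.4 K: K = (3.450, 0.941, 0.334), RR gives ψ = 0.188, H_out = 5.972 kJ/mol
  T = 327.1 K: K = (3.382, 0.921, 0.326), RR gives ψ = 0.164, H_out = 5.149 kJ/mol
Linear interpolation between T = 327.1 (H_out = 5.149) and T = 328.4 (H_out = 5.972) on hF = 5.782 gives T ≈ 328.1 K, at which ψ = 0.18.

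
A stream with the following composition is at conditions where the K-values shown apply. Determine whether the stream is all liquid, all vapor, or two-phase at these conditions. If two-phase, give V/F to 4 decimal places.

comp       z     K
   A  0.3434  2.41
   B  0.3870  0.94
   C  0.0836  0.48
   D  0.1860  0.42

two-phase, V/F = 0.6241

ΣzᵢKᵢ = 1.3096; Σzᵢ/Kᵢ = 1.1712.
Both exceed 1, so a two-phase solution exists.
Rachford–Rice: g(ψ) = Σ zᵢ(Kᵢ−1)/(1+ψ(Kᵢ−1)) = 0.
Newton iteration, ψ⁰ = 0.5:
  ψ = 0.5000: g = 0.04936, g' = -0.4017 → ψ = 0.6229
  ψ = 0.6229: g = 0.00048, g' = -0.3978 → ψ = 0.6241
Converged at ψ = 0.6241.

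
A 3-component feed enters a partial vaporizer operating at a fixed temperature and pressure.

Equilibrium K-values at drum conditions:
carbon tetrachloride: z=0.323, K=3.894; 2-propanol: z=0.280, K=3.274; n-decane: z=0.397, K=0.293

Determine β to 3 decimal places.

β = 0.699

Iterate (Newton) starting at β = 0.57:
  β = 0.570: g = 0.1600, g' = -1.217 → β = 0.701
  β = 0.701: g = -0.0030, g' = -1.291 → β = 0.699
Converged at β = 0.699.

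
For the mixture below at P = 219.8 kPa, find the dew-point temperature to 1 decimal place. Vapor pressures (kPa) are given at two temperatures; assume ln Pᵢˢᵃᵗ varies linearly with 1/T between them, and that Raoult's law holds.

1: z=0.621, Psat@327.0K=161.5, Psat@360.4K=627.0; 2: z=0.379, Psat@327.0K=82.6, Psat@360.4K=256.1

Dew-point temperature: Σzᵢ·P/Pᵢˢᵃᵗ(T) = 1. Interpolate ln Pᵢˢᵃᵗ = aᵢ + bᵢ/T.
  T = 327.0 K: ΣzᵢP/Pᵢˢᵃᵗ = 1.8537
  T = 360.4 K: ΣzᵢP/Pᵢˢᵃᵗ = 0.5430
  T = 343.7 K: ΣzᵢP/Pᵢˢᵃᵗ = 0.9723
  T = 335.4 K: ΣzᵢP/Pᵢˢᵃᵗ = 1.3286
  T = 339.5 K: ΣzᵢP/Pᵢˢᵃᵗ = 1.1364
  T = 341.6 K: ΣzᵢP/Pᵢˢᵃᵗ = 1.0506
  T = 342.6 K: ΣzᵢP/Pᵢˢᵃᵗ = 1.0124
Interpolating between 342.6 K and 343.7 K gives T ≈ 342.9 K.

T = 342.9 K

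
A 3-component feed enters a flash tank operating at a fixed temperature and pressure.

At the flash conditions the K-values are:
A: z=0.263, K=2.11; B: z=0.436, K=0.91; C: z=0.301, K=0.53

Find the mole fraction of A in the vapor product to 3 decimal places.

Iterate (Newton) starting at β = 0.46:
  β = 0.460: g = -0.0282, g' = -0.254 → β = 0.349
  β = 0.349: g = 0.0006, g' = -0.267 → β = 0.352
Converged at β = 0.352.
Compositions from xᵢ = zᵢ/(1+β(Kᵢ−1)), yᵢ = Kᵢxᵢ:
  A: x = 0.189, y = 0.399
  B: x = 0.450, y = 0.410
  C: x = 0.361, y = 0.191

y_A = 0.399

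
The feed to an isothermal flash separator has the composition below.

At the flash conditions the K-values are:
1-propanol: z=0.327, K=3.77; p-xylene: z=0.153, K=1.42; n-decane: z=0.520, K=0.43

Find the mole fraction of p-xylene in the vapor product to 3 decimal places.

Let β = V/F and solve Σ zᵢ(Kᵢ−1)/(1+β(Kᵢ−1)) = 0.
Check two-phase: ΣzᵢKᵢ = 1.674 > 1 and Σzᵢ/Kᵢ = 1.404 > 1, so g(0) = 0.674 > 0 and g(1) = -0.404 < 0.
Iterate (Newton) starting at β = 0.36:
  β = 0.360: g = 0.1364, g' = -0.917 → β = 0.509
  β = 0.509: g = 0.0114, g' = -0.786 → β = 0.523
Converged at β = 0.523.
Compositions from xᵢ = zᵢ/(1+β(Kᵢ−1)), yᵢ = Kᵢxᵢ:
  1-propanol: x = 0.133, y = 0.503
  p-xylene: x = 0.125, y = 0.178
  n-decane: x = 0.741, y = 0.319

y_p-xylene = 0.178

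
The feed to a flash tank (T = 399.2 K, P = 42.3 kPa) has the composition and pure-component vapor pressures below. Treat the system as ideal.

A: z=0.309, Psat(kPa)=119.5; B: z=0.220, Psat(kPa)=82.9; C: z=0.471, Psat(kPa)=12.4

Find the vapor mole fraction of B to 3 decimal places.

y_B = 0.308

Raoult's law: Kᵢ = Pᵢˢᵃᵗ/P = Pᵢˢᵃᵗ/42.3.
  K_A = 119.5/42.3 = 2.82506, K_B = 82.9/42.3 = 1.95981, K_C = 12.4/42.3 = 0.29314
Let ψ = V/F and solve Σ zᵢ(Kᵢ−1)/(1+ψ(Kᵢ−1)) = 0.
g(0) = ΣzᵢKᵢ − 1 = 0.442 and g(1) = 1 − Σzᵢ/Kᵢ = -0.828, so a root lies in (0, 1).
Newton–Raphson from ψ = 0.53:
  ψ = 0.530: g = -0.1058, g' = -0.957 → ψ = 0.419
  ψ = 0.419: g = -0.0033, g' = -0.909 → ψ = 0.416
Converged at ψ = 0.416.
Compositions from xᵢ = zᵢ/(1+ψ(Kᵢ−1)), yᵢ = Kᵢxᵢ:
  A: x = 0.176, y = 0.496
  B: x = 0.157, y = 0.308
  C: x = 0.667, y = 0.196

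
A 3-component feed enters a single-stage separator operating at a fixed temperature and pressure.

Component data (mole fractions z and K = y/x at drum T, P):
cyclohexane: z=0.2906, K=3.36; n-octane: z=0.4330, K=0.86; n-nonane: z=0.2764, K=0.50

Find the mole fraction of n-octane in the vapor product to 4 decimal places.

y_n-octane = 0.4095

Newton iteration, β⁰ = 0.5:
  β = 0.5000: g = 0.06515, g' = -0.4732 → β = 0.6377
  β = 0.6377: g = 0.00434, g' = -0.4171 → β = 0.6481
Converged at β = 0.6481.
Compositions from xᵢ = zᵢ/(1+β(Kᵢ−1)), yᵢ = Kᵢxᵢ:
  cyclohexane: x = 0.1149, y = 0.3860
  n-octane: x = 0.4762, y = 0.4095
  n-nonane: x = 0.4089, y = 0.2045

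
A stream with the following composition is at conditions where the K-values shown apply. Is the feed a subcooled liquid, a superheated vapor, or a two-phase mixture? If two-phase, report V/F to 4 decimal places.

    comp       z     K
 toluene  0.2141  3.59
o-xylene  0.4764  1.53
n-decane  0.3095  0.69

superheated vapor

ΣzᵢKᵢ = 1.7111; Σzᵢ/Kᵢ = 0.8196.
Since Σzᵢ/Kᵢ < 1 the mixture is above its dew point — single vapor phase.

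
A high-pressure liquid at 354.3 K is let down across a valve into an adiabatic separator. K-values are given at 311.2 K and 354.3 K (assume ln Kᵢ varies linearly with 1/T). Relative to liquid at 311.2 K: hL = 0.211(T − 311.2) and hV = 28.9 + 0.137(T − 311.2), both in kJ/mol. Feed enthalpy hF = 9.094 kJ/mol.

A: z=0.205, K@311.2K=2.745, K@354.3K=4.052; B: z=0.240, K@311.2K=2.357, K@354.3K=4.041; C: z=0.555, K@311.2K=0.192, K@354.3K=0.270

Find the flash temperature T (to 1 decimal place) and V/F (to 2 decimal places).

T = 320.1 K, V/F = 0.26

Adiabatic flash: solve Rachford–Rice at each trial T, then check hF = ψ·hV(T) + (1−ψ)·hL(T).
  T = 311.2 K: K = (2.745, 2.357, 0.192), RR gives ψ = 0.188, H_out = 5.435 kJ/mol
  T = 354.3 K: K = (4.052, 4.041, 0.270), RR gives ψ = 0.427, H_out = 20.082 kJ/mol
  T = 332.8 K: K = (3.379, 3.143, 0.230), RR gives ψ = 0.331, H_out = 13.604 kJ/mol
  T = 322.0 K: K = (3.056, 2.735, 0.211), RR gives ψ = 0.268, H_out = 9.823 kJ/mol
  T = 316.6 K: K = (2.899, 2.542, 0.201), RR gives ψ = 0.231, H_out = 7.723 kJ/mol
  T = 319.3 K: K = (2.977, 2.637, 0.206), RR gives ψ = 0.250, H_out = 8.794 kJ/mol
  T = 320.6 K: K = (3.015, 2.684, 0.208), RR gives ψ = 0.259, H_out = 9.294 kJ/mol
Linear interpolation between T = 319.3 (H_out = 8.794) and T = 320.6 (H_out = 9.294) on hF = 9.094 gives T ≈ 320.1 K, at which ψ = 0.26.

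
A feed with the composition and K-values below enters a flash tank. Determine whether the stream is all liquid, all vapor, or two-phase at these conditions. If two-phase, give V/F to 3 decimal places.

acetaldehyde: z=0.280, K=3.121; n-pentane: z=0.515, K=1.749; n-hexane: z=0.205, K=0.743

all vapor

ΣzᵢKᵢ = 1.927; Σzᵢ/Kᵢ = 0.660.
Since Σzᵢ/Kᵢ < 1 the mixture is above its dew point — single vapor phase.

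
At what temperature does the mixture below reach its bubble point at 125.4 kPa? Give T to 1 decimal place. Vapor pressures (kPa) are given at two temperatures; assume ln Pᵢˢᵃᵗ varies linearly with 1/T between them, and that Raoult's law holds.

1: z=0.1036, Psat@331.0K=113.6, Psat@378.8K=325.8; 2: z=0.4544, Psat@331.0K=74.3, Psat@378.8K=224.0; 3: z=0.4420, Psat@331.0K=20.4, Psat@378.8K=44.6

Bubble-point temperature: ΣzᵢPᵢˢᵃᵗ(T) = P. Interpolate ln Pᵢˢᵃᵗ = aᵢ + bᵢ/T.
  T = 331.0 K: ΣzᵢPᵢˢᵃᵗ = 54.55 kPa
  T = 378.8 K: ΣzᵢPᵢˢᵃᵗ = 155.25 kPa
  T = 354.9 K: ΣzᵢPᵢˢᵃᵗ = 95.18 kPa
  T = 366.9 K: ΣzᵢPᵢˢᵃᵗ = 122.62 kPa
  T = 372.9 K: ΣzᵢPᵢˢᵃᵗ = 138.36 kPa
  T = 369.9 K: ΣzᵢPᵢˢᵃᵗ = 130.31 kPa
  T = 368.4 K: ΣzᵢPᵢˢᵃᵗ = 126.42 kPa
Interpolating between 366.9 K and 368.4 K gives T ≈ 368.0 K.

T = 368.0 K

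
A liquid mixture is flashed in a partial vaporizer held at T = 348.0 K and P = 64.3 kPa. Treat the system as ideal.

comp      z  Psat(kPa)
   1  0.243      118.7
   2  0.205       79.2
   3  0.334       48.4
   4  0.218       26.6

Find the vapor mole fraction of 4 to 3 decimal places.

y_4 = 0.099

Raoult's law: Kᵢ = Pᵢˢᵃᵗ/P = Pᵢˢᵃᵗ/64.3.
  K_1 = 118.7/64.3 = 1.84603, K_2 = 79.2/64.3 = 1.23173, K_3 = 48.4/64.3 = 0.75272, K_4 = 26.6/64.3 = 0.41369
Material balance + equilibrium reduce to Σ zᵢ(Kᵢ−1)/(1+V/F(Kᵢ−1)) = 0.
g(0) = ΣzᵢKᵢ − 1 = 0.043 and g(1) = 1 − Σzᵢ/Kᵢ = -0.269, so a root lies in (0, 1).
Newton–Raphson from V/F = 0.58:
  V/F = 0.580: g = -0.1103, g' = -0.287 → V/F = 0.195
  V/F = 0.195: g = -0.0092, g' = -0.256 → V/F = 0.159
Converged at V/F = 0.159.
Compositions from xᵢ = zᵢ/(1+V/F(Kᵢ−1)), yᵢ = Kᵢxᵢ:
  1: x = 0.214, y = 0.395
  2: x = 0.198, y = 0.244
  3: x = 0.348, y = 0.262
  4: x = 0.240, y = 0.099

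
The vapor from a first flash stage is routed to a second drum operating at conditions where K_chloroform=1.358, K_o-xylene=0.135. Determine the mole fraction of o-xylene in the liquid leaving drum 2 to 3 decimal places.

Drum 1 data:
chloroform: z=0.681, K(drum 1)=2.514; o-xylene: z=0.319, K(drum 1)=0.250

x_o-xylene (drum 2) = 0.293

Drum 1:
Let ψ₁ = V/F and solve Σ zᵢ(Kᵢ−1)/(1+ψ₁(Kᵢ−1)) = 0.
Feasibility: ΣzᵢKᵢ = 1.792, Σzᵢ/Kᵢ = 1.547 — both > 1, two phases present.
Newton–Raphson from ψ₁ = 0.5:
  ψ₁ = 0.500: g = 0.2040, g' = -0.965 → ψ₁ = 0.711
  ψ₁ = 0.711: g = -0.0165, g' = -1.187 → ψ₁ = 0.697
Converged at ψ₁ = 0.697.
Drum-1 compositions:
  chloroform: x = 0.331, y = 0.833
  o-xylene: x = 0.669, y = 0.167
Drum-2 feed = drum-1 vapor: z₂ = (0.8328, 0.1672).
Drum 2:
Binary case is linear: z₁(K₁−1)(1+ψ₂(K₂−1)) + z₂(K₂−1)(1+ψ₂(K₁−1)) = 0
⇒ ψ₂ = [z₁(K₁−1)+z₂(K₂−1)] / [−(K₁−1)(K₂−1)] = 0.1535/0.3097 = 0.496
  chloroform: x = 0.707, y = 0.960
  o-xylene: x = 0.293, y = 0.040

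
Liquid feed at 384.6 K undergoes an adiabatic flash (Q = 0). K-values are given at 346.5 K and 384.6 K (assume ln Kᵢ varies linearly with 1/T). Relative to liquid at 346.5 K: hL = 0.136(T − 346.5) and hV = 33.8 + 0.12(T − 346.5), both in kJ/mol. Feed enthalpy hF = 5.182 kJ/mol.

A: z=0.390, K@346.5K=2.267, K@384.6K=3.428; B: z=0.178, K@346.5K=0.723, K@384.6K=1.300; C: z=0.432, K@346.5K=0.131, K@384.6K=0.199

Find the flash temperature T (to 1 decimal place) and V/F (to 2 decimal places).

Adiabatic flash: solve Rachford–Rice at each trial T, then check hF = ψ·hV(T) + (1−ψ)·hL(T).
  T = 346.5 K: K = (2.267, 0.723, 0.131), RR gives ψ = 0.074, H_out = 2.510 kJ/mol
  T = 384.6 K: K = (3.428, 1.300, 0.199), RR gives ψ = 0.416, H_out = 18.978 kJ/mol
  T = 365.6 K: K = (2.819, 0.985, 0.163), RR gives ψ = 0.276, H_out = 11.834 kJ/mol
  T = 356.1 K: K = (2.537, 0.848, 0.147), RR gives ψ = 0.186, H_out = 7.572 kJ/mol
  T = 351.3 K: K = (2.400, 0.784, 0.139), RR gives ψ = 0.134, H_out = 5.157 kJ/mol
  T = 353.7 K: K = (2.468, 0.816, 0.143), RR gives ψ = 0.161, H_out = 6.390 kJ/mol
Linear interpolation between T = 351.3 (H_out = 5.157) and T = 353.7 (H_out = 6.390) on hF = 5.182 gives T ≈ 351.3 K, at which ψ = 0.13.

T = 351.3 K, V/F = 0.13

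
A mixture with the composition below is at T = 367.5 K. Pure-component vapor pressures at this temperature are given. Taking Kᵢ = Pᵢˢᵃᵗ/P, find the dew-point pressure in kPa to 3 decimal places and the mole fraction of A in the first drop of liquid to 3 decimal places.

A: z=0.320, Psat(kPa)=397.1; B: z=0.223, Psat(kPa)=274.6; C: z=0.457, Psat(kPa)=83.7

Pdew = 141.285 kPa, x_A = 0.114

At the dew point ψ → 1, so Σzᵢ/Kᵢ = 1 with Kᵢ = Pᵢˢᵃᵗ/P ⇒ 1/P = Σzᵢ/Pᵢˢᵃᵗ.
1/P = 0.320/397.1 + 0.223/274.6 + 0.457/83.7 = 0.007078 ⇒ P = 141.285 kPa
xᵢ = zᵢP/Pᵢˢᵃᵗ ⇒ x_A = 0.320·141.285/397.1 = 0.114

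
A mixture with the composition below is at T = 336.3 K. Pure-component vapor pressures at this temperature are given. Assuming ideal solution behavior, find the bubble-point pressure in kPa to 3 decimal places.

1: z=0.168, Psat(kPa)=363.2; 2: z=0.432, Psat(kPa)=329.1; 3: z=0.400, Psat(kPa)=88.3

At the bubble point ψ → 0, so ΣzᵢKᵢ = 1 with Kᵢ = Pᵢˢᵃᵗ/P ⇒ P = ΣzᵢPᵢˢᵃᵗ.
P = 0.168·363.2 + 0.432·329.1 + 0.400·88.3 = 238.509 kPa

Pbub = 238.509 kPa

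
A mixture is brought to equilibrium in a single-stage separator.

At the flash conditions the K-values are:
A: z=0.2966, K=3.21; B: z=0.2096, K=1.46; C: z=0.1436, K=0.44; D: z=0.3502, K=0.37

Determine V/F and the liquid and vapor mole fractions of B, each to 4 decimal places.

V/F = 0.4408, x_B = 0.1743, y_B = 0.2544

Iterate (Newton) starting at V/F = 0.5:
  V/F = 0.5000: g = -0.04399, g' = -0.7393 → V/F = 0.4405
  V/F = 0.4405: g = 0.00019, g' = -0.7482 → V/F = 0.4408
Converged at V/F = 0.4408.
Compositions from xᵢ = zᵢ/(1+V/F(Kᵢ−1)), yᵢ = Kᵢxᵢ:
  A: x = 0.1502, y = 0.4823
  B: x = 0.1743, y = 0.2544
  C: x = 0.1907, y = 0.0839
  D: x = 0.4848, y = 0.1794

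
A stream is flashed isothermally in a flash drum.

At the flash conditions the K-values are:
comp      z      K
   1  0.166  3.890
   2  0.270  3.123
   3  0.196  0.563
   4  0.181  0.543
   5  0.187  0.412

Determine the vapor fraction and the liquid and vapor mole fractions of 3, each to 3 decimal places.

Let ψ = V/F and solve Σ zᵢ(Kᵢ−1)/(1+ψ(Kᵢ−1)) = 0.
Check two-phase: ΣzᵢKᵢ = 1.775 > 1 and Σzᵢ/Kᵢ = 1.264 > 1, so g(0) = 0.775 > 0 and g(1) = -0.264 < 0.
Newton iteration, ψ⁰ = 0.68:
  ψ = 0.680: g = -0.0287, g' = -0.696 → ψ = 0.639
Converged at ψ = 0.639.
Compositions from xᵢ = zᵢ/(1+ψ(Kᵢ−1)), yᵢ = Kᵢxᵢ:
  1: x = 0.058, y = 0.227
  2: x = 0.115, y = 0.358
  3: x = 0.272, y = 0.153
  4: x = 0.256, y = 0.139
  5: x = 0.300, y = 0.123

ψ = 0.639, x_3 = 0.272, y_3 = 0.153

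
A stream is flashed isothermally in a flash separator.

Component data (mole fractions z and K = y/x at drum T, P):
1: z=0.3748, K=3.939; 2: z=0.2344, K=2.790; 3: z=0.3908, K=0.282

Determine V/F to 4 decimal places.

Iterate (Newton) starting at V/F = 0.5:
  V/F = 0.5000: g = 0.22972, g' = -1.2303 → V/F = 0.6867
  V/F = 0.6867: g = -0.00034, g' = -1.2905 → V/F = 0.6865
Converged at V/F = 0.6865.

V/F = 0.6865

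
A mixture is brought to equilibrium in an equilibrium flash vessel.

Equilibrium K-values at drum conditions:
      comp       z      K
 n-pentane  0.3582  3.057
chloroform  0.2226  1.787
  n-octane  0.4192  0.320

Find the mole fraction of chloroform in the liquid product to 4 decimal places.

x_chloroform = 0.1542

Material balance + equilibrium reduce to Σ zᵢ(Kᵢ−1)/(1+β(Kᵢ−1)) = 0.
g(0) = ΣzᵢKᵢ − 1 = 0.6269 and g(1) = 1 − Σzᵢ/Kᵢ = -0.5517, so a root lies in (0, 1).
Newton–Raphson from β = 0.37:
  β = 0.3700: g = 0.17318, g' = -0.9175 → β = 0.5588
  β = 0.5588: g = 0.00475, g' = -0.8988 → β = 0.5640
Converged at β = 0.5640.
Compositions from xᵢ = zᵢ/(1+β(Kᵢ−1)), yᵢ = Kᵢxᵢ:
  n-pentane: x = 0.1658, y = 0.5069
  chloroform: x = 0.1542, y = 0.2755
  n-octane: x = 0.6800, y = 0.2176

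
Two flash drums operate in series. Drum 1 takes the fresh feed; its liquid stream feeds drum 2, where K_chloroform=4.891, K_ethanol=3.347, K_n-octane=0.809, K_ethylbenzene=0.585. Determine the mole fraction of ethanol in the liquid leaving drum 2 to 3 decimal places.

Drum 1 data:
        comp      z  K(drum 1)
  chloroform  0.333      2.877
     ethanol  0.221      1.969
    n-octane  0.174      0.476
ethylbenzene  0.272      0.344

x_ethanol (drum 2) = 0.056

Drum 1:
Rachford–Rice: g(ψ₁) = Σ zᵢ(Kᵢ−1)/(1+ψ₁(Kᵢ−1)) = 0.
g(0) = ΣzᵢKᵢ − 1 = 0.570 and g(1) = 1 − Σzᵢ/Kᵢ = -0.384, so a root lies in (0, 1).
Iterate (Newton) starting at ψ₁ = 0.57:
  ψ₁ = 0.570: g = 0.0249, g' = -0.756 → ψ₁ = 0.603
Converged at ψ₁ = 0.603.
Drum-1 compositions:
  chloroform: x = 0.156, y = 0.449
  ethanol: x = 0.140, y = 0.275
  n-octane: x = 0.254, y = 0.121
  ethylbenzene: x = 0.450, y = 0.155
Drum-2 feed = drum-1 liquid: z₂ = (0.1562, 0.1395, 0.2543, 0.4499).
Drum 2:
Material balance + equilibrium reduce to Σ zᵢ(Kᵢ−1)/(1+ψ₂(Kᵢ−1)) = 0.
Feasibility: ΣzᵢKᵢ = 1.700, Σzᵢ/Kᵢ = 1.157 — both > 1, two phases present.
Iterate (Newton) starting at ψ₂ = 0.63:
  ψ₂ = 0.630: g = 0.0002, g' = -0.478 → ψ₂ = 0.630
Converged at ψ₂ = 0.630.
  chloroform: x = 0.045, y = 0.221
  ethanol: x = 0.056, y = 0.188
  n-octane: x = 0.289, y = 0.234
  ethylbenzene: x = 0.609, y = 0.356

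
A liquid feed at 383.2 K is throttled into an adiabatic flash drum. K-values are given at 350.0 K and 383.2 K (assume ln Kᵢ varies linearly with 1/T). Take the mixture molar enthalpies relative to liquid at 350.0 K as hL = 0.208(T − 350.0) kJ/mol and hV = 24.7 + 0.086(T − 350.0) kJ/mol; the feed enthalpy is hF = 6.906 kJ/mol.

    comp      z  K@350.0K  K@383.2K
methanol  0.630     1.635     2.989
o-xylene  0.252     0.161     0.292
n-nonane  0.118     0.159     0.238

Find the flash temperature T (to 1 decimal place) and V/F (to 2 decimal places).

T = 353.1 K, V/F = 0.26

Adiabatic flash: solve Rachford–Rice at each trial T, then check hF = ψ·hV(T) + (1−ψ)·hL(T).
  T = 350.0 K: K = (1.635, 0.161, 0.159), RR gives ψ = 0.168, H_out = 4.141 kJ/mol
  T = 383.2 K: K = (2.989, 0.292, 0.238), RR gives ψ = 0.682, H_out = 20.981 kJ/mol
  T = 366.6 K: K = (2.241, 0.220, 0.196), RR gives ψ = 0.502, H_out = 14.825 kJ/mol
  T = 358.3 K: K = (1.921, 0.189, 0.177), RR gives ψ = 0.371, H_out = 10.524 kJ/mol
  T = 354.1 K: K = (1.772, 0.174, 0.168), RR gives ψ = 0.282, H_out = 7.677 kJ/mol
  T = 352.1 K: K = (1.704, 0.168, 0.163), RR gives ψ = 0.230, H_out = 6.069 kJ/mol
Linear interpolation between T = 352.1 (H_out = 6.069) and T = 354.1 (H_out = 7.677) on hF = 6.906 gives T ≈ 353.1 K, at which ψ = 0.26.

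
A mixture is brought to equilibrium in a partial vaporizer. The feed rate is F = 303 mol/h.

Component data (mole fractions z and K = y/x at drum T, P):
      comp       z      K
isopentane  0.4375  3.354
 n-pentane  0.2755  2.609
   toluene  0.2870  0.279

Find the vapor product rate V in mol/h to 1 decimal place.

V = 256.7 mol/h

Let β = V/F and solve Σ zᵢ(Kᵢ−1)/(1+β(Kᵢ−1)) = 0.
Feasibility: ΣzᵢKᵢ = 2.2662, Σzᵢ/Kᵢ = 1.2647 — both > 1, two phases present.
Newton–Raphson from β = 0.5:
  β = 0.5000: g = 0.39515, g' = -1.0954 → β = 0.8607
  β = 0.8607: g = -0.01920, g' = -1.4266 → β = 0.8473
  β = 0.8473: g = -0.00029, g' = -1.3834 → β = 0.8471
Converged at β = 0.8471.
Then V = β·F = 0.8471·303 = 256.7 mol/h and L = F − V = 46.3 mol/h.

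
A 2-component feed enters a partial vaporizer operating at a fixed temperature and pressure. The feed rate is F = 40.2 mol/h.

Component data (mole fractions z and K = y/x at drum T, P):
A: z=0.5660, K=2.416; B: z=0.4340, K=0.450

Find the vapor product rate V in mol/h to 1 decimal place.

Rachford–Rice: g(ψ) = Σ zᵢ(Kᵢ−1)/(1+ψ(Kᵢ−1)) = 0.
Feasibility: ΣzᵢKᵢ = 1.5628, Σzᵢ/Kᵢ = 1.1987 — both > 1, two phases present.
Newton–Raphson from ψ = 0.5:
  ψ = 0.5000: g = 0.14000, g' = -0.6388 → ψ = 0.7192
  ψ = 0.7192: g = 0.00219, g' = -0.6379 → ψ = 0.7226
Converged at ψ = 0.7226.
Then V = ψ·F = 0.7226·40.2 = 29.0 mol/h and L = F − V = 11.2 mol/h.

V = 29.0 mol/h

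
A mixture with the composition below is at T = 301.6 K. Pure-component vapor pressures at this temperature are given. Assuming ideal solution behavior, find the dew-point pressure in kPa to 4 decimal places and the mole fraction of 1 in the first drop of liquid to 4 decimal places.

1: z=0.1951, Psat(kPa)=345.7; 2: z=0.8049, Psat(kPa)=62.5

At the dew point ψ → 1, so Σzᵢ/Kᵢ = 1 with Kᵢ = Pᵢˢᵃᵗ/P ⇒ 1/P = Σzᵢ/Pᵢˢᵃᵗ.
1/P = 0.1951/345.7 + 0.8049/62.5 = 0.0134428 ⇒ P = 74.3895 kPa
xᵢ = zᵢP/Pᵢˢᵃᵗ ⇒ x_1 = 0.1951·74.3895/345.7 = 0.0420

Pdew = 74.3895 kPa, x_1 = 0.0420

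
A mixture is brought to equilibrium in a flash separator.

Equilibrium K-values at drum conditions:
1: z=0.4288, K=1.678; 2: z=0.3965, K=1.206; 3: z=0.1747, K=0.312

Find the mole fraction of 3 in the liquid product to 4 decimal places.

Let ψ = V/F and solve Σ zᵢ(Kᵢ−1)/(1+ψ(Kᵢ−1)) = 0.
g(0) = ΣzᵢKᵢ − 1 = 0.2522 and g(1) = 1 − Σzᵢ/Kᵢ = -0.1443, so a root lies in (0, 1).
Iterate (Newton) starting at ψ = 0.31:
  ψ = 0.3100: g = 0.16423, g' = -0.2831 → ψ = 0.8902
  ψ = 0.8902: g = -0.05982, g' = -0.6393 → ψ = 0.7966
  ψ = 0.7966: g = -0.00702, g' = -0.5004 → ψ = 0.7826
  ψ = 0.7826: g = -0.00011, g' = -0.4847 → ψ = 0.7824
Converged at ψ = 0.7824.
Compositions from xᵢ = zᵢ/(1+ψ(Kᵢ−1)), yᵢ = Kᵢxᵢ:
  1: x = 0.2802, y = 0.4701
  2: x = 0.3415, y = 0.4118
  3: x = 0.3784, y = 0.1180

x_3 = 0.3784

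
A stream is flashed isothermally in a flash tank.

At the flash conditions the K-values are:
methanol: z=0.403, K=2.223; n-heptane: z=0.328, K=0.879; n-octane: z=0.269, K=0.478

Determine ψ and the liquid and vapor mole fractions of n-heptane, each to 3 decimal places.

Let ψ = V/F and solve Σ zᵢ(Kᵢ−1)/(1+ψ(Kᵢ−1)) = 0.
Feasibility: ΣzᵢKᵢ = 1.313, Σzᵢ/Kᵢ = 1.117 — both > 1, two phases present.
Newton–Raphson from ψ = 0.67:
  ψ = 0.670: g = 0.0118, g' = -0.361 → ψ = 0.703
Converged at ψ = 0.703.
Compositions from xᵢ = zᵢ/(1+ψ(Kᵢ−1)), yᵢ = Kᵢxᵢ:
  methanol: x = 0.217, y = 0.482
  n-heptane: x = 0.358, y = 0.315
  n-octane: x = 0.425, y = 0.203

ψ = 0.703, x_n-heptane = 0.358, y_n-heptane = 0.315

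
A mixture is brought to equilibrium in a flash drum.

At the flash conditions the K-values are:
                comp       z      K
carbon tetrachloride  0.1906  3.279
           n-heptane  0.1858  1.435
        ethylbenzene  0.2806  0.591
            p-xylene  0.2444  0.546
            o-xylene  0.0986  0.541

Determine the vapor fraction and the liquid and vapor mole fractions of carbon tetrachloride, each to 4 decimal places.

ψ = 0.3341, x_carbon tetrachloride = 0.1082, y_carbon tetrachloride = 0.3548

Material balance + equilibrium reduce to Σ zᵢ(Kᵢ−1)/(1+ψ(Kᵢ−1)) = 0.
g(0) = ΣzᵢKᵢ − 1 = 0.2442 and g(1) = 1 − Σzᵢ/Kᵢ = -0.2923, so a root lies in (0, 1).
Newton–Raphson from ψ = 0.5:
  ψ = 0.5000: g = -0.07714, g' = -0.4335 → ψ = 0.3220
  ψ = 0.3220: g = 0.00617, g' = -0.5163 → ψ = 0.3340
  ψ = 0.3340: g = 0.00005, g' = -0.5079 → ψ = 0.3341
Converged at ψ = 0.3341.
Compositions from xᵢ = zᵢ/(1+ψ(Kᵢ−1)), yᵢ = Kᵢxᵢ:
  carbon tetrachloride: x = 0.1082, y = 0.3548
  n-heptane: x = 0.1622, y = 0.2328
  ethylbenzene: x = 0.3250, y = 0.1921
  p-xylene: x = 0.2881, y = 0.1573
  o-xylene: x = 0.1165, y = 0.0630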